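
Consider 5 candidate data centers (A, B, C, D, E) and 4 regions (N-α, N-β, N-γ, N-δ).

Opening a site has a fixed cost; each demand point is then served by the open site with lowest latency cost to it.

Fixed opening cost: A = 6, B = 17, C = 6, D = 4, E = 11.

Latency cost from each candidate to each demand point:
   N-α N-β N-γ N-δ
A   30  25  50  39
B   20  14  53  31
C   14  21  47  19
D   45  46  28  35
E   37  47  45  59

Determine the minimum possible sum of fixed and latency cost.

Open {C, D}: assign each demand point to its cheapest open site.
  N-α→C 14, N-β→C 21, N-γ→D 28, N-δ→C 19
  latency cost 82, fixed 10 → total 92.
Compare {A, C, D}: latency cost 82 + fixed 16 = 98.
Compare {B, C, D}: latency cost 75 + fixed 27 = 102.
Compare {C, D, E}: latency cost 82 + fixed 21 = 103.
All other subsets cost ≥ 98. Minimum total cost: 92.

92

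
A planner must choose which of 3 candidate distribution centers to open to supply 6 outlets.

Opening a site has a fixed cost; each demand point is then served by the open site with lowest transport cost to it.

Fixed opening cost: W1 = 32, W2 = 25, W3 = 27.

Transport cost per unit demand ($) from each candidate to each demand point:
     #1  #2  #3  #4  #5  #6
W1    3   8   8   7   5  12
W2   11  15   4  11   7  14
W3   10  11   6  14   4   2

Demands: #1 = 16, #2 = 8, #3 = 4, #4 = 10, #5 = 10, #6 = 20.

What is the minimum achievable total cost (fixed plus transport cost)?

345

Open {W1, W3}: assign each demand point to its cheapest open site.
  #1→W1 16×3=48, #2→W1 8×8=64, #3→W3 4×6=24, #4→W1 10×7=70, #5→W3 10×4=40, #6→W3 20×2=40
  transport cost 286, fixed 59 → total 345.
Compare {W1, W2, W3}: transport cost 278 + fixed 84 = 362.
Compare {W2, W3}: transport cost 454 + fixed 52 = 506.
Compare {W3}: transport cost 492 + fixed 27 = 519.
All other subsets cost ≥ 362. Minimum total cost: 345.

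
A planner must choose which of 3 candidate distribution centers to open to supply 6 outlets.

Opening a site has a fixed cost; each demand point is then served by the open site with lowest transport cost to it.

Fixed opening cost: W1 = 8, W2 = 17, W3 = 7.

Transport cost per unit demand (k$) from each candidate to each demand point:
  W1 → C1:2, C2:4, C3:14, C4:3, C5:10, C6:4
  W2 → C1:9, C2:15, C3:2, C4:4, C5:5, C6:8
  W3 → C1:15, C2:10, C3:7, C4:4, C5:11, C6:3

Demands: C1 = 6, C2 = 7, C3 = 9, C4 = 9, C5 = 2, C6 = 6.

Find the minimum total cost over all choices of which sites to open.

144

Open {W1, W2}: assign each demand point to its cheapest open site.
  C1→W1 6×2=12, C2→W1 7×4=28, C3→W2 9×2=18, C4→W1 9×3=27, C5→W2 2×5=10, C6→W1 6×4=24
  transport cost 119, fixed 25 → total 144.
Compare {W1, W2, W3}: transport cost 113 + fixed 32 = 145.
Compare {W1, W3}: transport cost 168 + fixed 15 = 183.
Compare {W2, W3}: transport cost 206 + fixed 24 = 230.
All other subsets cost ≥ 145. Minimum total cost: 144.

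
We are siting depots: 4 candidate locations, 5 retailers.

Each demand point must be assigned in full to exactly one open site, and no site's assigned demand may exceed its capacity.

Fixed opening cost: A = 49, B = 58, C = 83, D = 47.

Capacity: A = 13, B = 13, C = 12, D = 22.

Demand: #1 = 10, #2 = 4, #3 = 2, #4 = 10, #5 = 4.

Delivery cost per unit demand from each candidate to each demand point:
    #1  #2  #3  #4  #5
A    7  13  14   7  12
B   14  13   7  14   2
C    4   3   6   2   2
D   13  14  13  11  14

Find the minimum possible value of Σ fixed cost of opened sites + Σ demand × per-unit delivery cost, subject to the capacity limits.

Open {A, B, C}; cheapest assignment that respects the capacities:
  A (cap 13, load 10): #1 — cost 10×7 = 70
  B (cap 13, load 8): #2, #5 — cost 4×13 + 4×2 = 60
  C (cap 12, load 12): #3, #4 — cost 2×6 + 10×2 = 32
  Shipping 162, fixed 190 → total 352.
  Any other capacity-feasible assignment to {A, B, C} ships for at least 162.
Compare {A, C, D}: its best feasible assignment gives total 391.
Compare {A, B, C, D}: its best feasible assignment gives total 399.
Every other set of open sites that can feasibly serve all demand totals ≥ 391 even under its best assignment. Minimum: 352.

352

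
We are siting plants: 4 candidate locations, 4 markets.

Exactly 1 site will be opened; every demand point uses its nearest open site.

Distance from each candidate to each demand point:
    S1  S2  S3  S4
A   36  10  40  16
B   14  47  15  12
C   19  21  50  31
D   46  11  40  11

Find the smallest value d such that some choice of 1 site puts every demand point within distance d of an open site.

40

Open {A}.
  Farthest demand point is S3 at distance 40 (to A); all others are ≤ 40.
With {D} the worst case is 46.
With {B} the worst case is 47.
No size-1 selection achieves below 40.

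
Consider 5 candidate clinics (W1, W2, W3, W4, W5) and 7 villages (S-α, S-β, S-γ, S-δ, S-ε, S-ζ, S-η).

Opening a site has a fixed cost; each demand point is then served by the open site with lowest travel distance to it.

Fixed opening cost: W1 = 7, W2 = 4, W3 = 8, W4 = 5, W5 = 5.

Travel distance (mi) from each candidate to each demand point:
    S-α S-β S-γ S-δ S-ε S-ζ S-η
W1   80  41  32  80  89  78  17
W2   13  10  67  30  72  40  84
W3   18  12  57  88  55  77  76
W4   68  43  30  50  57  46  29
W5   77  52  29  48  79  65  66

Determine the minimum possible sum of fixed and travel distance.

213

Open {W1, W2, W4}: assign each demand point to its cheapest open site.
  S-α→W2 13, S-β→W2 10, S-γ→W4 30, S-δ→W2 30, S-ε→W4 57, S-ζ→W2 40, S-η→W1 17
  travel distance 197, fixed 16 → total 213.
Compare {W1, W2, W3}: travel distance 197 + fixed 19 = 216.
Compare {W1, W2, W4, W5}: travel distance 196 + fixed 21 = 217.
Compare {W2, W4}: travel distance 209 + fixed 9 = 218.
All other subsets cost ≥ 216. Minimum total cost: 213.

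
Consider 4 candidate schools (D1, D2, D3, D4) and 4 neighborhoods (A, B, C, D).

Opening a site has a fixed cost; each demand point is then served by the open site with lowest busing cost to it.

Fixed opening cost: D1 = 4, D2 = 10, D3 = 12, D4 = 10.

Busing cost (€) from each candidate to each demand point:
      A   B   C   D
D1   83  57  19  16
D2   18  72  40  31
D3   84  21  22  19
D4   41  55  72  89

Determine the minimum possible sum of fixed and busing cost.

Open {D1, D2, D3}: assign each demand point to its cheapest open site.
  A→D2 18, B→D3 21, C→D1 19, D→D1 16
  busing cost 74, fixed 26 → total 100.
Compare {D2, D3}: busing cost 80 + fixed 22 = 102.
Compare {D1, D2, D3, D4}: busing cost 74 + fixed 36 = 110.
Compare {D2, D3, D4}: busing cost 80 + fixed 32 = 112.
All other subsets cost ≥ 102. Minimum total cost: 100.

100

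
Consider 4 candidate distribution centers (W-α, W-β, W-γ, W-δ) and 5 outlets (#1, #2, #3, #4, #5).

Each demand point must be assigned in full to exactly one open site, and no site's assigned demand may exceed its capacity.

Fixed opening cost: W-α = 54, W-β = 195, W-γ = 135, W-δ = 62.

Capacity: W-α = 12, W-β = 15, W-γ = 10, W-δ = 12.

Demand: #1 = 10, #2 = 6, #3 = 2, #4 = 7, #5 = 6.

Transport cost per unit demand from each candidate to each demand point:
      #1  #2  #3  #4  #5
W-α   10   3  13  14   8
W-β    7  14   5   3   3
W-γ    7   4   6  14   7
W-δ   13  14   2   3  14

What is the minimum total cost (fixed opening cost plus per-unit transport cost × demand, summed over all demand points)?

412

Open {W-α, W-γ, W-δ}; cheapest assignment that respects the capacities:
  W-α (cap 12, load 12): #2, #5 — cost 6×3 + 6×8 = 66
  W-γ (cap 10, load 10): #1 — cost 10×7 = 70
  W-δ (cap 12, load 9): #3, #4 — cost 2×2 + 7×3 = 25
  Shipping 161, fixed 251 → total 412.
  Any other capacity-feasible assignment to {W-α, W-γ, W-δ} ships for at least 161.
Compare {W-α, W-β, W-δ}: its best feasible assignment gives total 472.
Compare {W-α, W-β, W-γ}: its best feasible assignment gives total 521.
Every other set of open sites that can feasibly serve all demand totals ≥ 472 even under its best assignment. Minimum: 412.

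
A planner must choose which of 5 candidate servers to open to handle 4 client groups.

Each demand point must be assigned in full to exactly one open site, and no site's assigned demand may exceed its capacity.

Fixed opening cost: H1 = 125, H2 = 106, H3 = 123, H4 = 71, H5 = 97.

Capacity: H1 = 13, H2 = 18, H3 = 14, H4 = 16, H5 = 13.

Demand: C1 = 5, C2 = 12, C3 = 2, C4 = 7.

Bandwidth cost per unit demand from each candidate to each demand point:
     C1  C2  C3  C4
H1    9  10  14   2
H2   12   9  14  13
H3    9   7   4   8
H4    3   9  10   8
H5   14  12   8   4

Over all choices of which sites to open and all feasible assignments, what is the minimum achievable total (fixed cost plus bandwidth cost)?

Open {H3, H4}; cheapest assignment that respects the capacities:
  H3 (cap 14, load 14): C2, C3 — cost 12×7 + 2×4 = 92
  H4 (cap 16, load 12): C1, C4 — cost 5×3 + 7×8 = 71
  Shipping 163, fixed 194 → total 357.
  Any other capacity-feasible assignment to {H3, H4} ships for at least 163.
Compare {H2, H4}: its best feasible assignment gives total 376.
Compare {H1, H4}: its best feasible assignment gives total 383.
Every other set of open sites that can feasibly serve all demand totals ≥ 376 even under its best assignment. Minimum: 357.

357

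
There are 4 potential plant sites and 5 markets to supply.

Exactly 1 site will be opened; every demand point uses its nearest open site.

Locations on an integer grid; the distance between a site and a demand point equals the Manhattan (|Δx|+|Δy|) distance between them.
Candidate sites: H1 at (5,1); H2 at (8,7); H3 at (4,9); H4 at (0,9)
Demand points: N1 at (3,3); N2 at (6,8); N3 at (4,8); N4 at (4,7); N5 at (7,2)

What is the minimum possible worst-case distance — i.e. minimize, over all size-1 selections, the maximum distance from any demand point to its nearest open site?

8

Open {H1}.
  Farthest demand point is N2 at distance 8 (to H1); all others are ≤ 8.
With {H2} the worst case is 9.
With {H3} the worst case is 10.
No size-1 selection achieves below 8.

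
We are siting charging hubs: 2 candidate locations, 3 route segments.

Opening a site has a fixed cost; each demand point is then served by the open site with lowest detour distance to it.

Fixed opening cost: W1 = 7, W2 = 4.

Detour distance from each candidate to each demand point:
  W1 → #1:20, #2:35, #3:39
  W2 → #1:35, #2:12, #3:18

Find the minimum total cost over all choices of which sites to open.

61

Open {W1, W2}: assign each demand point to its cheapest open site.
  #1→W1 20, #2→W2 12, #3→W2 18
  detour distance 50, fixed 11 → total 61.
Compare {W2}: detour distance 65 + fixed 4 = 69.
Compare {W1}: detour distance 94 + fixed 7 = 101.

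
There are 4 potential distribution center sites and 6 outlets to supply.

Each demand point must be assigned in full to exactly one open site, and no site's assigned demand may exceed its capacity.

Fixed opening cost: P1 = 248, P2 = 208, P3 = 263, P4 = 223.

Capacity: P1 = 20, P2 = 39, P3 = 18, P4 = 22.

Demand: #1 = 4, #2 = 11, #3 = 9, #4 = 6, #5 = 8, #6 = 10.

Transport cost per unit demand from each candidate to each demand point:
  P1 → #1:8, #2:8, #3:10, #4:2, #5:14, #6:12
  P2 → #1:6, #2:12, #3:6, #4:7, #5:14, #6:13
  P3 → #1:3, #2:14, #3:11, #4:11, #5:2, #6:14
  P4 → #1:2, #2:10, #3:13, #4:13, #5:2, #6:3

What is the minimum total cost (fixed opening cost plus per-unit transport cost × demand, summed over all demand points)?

Open {P2, P4}; cheapest assignment that respects the capacities:
  P2 (cap 39, load 26): #2, #3, #4 — cost 11×12 + 9×6 + 6×7 = 228
  P4 (cap 22, load 22): #1, #5, #6 — cost 4×2 + 8×2 + 10×3 = 54
  Shipping 282, fixed 431 → total 713.
  Any other capacity-feasible assignment to {P2, P4} ships for at least 282.
Compare {P2, P3}: its best feasible assignment gives total 857.
Compare {P1, P2}: its best feasible assignment gives total 876.
Every other set of open sites that can feasibly serve all demand totals ≥ 857 even under its best assignment. Minimum: 713.

713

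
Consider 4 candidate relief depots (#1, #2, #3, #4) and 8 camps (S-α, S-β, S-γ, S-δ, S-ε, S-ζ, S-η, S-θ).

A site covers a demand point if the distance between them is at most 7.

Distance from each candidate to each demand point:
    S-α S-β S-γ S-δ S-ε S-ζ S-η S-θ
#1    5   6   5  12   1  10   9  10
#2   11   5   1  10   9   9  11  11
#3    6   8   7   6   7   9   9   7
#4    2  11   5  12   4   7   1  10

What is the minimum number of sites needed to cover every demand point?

3

Coverage sets (demand points within 7 of each site):
  #1: {S-α, S-β, S-γ, S-ε}
  #2: {S-β, S-γ}
  #3: {S-α, S-γ, S-δ, S-ε, S-θ}
  #4: {S-α, S-γ, S-ε, S-ζ, S-η}
No 2 sites suffice: every size-2 union leaves at least one demand point uncovered.
But {#1, #3, #4} covers everything, so the minimum is 3.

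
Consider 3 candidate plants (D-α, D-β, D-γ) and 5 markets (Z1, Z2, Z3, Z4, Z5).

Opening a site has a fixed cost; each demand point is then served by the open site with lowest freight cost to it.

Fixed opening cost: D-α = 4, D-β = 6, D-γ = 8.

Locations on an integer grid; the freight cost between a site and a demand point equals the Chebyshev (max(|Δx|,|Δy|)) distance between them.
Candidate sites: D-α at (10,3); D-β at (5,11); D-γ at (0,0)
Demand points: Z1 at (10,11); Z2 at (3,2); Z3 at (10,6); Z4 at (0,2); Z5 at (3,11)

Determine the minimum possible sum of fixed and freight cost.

Open {D-β, D-γ}: assign each demand point to its cheapest open site.
  Z1→D-β 5, Z2→D-γ 3, Z3→D-β 5, Z4→D-γ 2, Z5→D-β 2
  freight cost 17, fixed 14 → total 31.
Compare {D-α, D-β, D-γ}: freight cost 15 + fixed 18 = 33.
Compare {D-β}: freight cost 30 + fixed 6 = 36.
Compare {D-α, D-β}: freight cost 26 + fixed 10 = 36.
All other subsets cost ≥ 33. Minimum total cost: 31.

31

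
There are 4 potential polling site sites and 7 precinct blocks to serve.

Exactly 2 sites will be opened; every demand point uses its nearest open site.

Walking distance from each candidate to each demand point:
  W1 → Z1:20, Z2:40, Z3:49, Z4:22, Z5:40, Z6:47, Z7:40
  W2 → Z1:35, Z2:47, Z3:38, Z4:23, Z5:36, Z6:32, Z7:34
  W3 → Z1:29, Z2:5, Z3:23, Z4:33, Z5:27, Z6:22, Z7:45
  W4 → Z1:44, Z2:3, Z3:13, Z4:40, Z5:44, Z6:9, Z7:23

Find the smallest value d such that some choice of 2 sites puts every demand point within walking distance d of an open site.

33

Open {W3, W4}.
  Farthest demand point is Z4 at walking distance 33 (to W3); all others are ≤ 33.
With {W2, W3} the worst case is 34.
With {W2, W4} the worst case is 36.
No size-2 selection achieves below 33.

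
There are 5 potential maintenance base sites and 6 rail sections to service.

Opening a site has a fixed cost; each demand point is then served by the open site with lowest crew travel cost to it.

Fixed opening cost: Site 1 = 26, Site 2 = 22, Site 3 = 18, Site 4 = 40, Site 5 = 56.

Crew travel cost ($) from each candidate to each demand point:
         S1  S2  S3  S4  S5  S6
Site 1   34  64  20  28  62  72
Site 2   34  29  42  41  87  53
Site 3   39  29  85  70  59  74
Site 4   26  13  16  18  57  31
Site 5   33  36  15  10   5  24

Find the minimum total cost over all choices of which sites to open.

Open {Site 5}: assign each demand point to its cheapest open site.
  S1→Site 5 33, S2→Site 5 36, S3→Site 5 15, S4→Site 5 10, S5→Site 5 5, S6→Site 5 24
  crew travel cost 123, fixed 56 → total 179.
Compare {Site 4, Site 5}: crew travel cost 93 + fixed 96 = 189.
Compare {Site 3, Site 5}: crew travel cost 116 + fixed 74 = 190.
Compare {Site 2, Site 5}: crew travel cost 116 + fixed 78 = 194.
All other subsets cost ≥ 189. Minimum total cost: 179.

179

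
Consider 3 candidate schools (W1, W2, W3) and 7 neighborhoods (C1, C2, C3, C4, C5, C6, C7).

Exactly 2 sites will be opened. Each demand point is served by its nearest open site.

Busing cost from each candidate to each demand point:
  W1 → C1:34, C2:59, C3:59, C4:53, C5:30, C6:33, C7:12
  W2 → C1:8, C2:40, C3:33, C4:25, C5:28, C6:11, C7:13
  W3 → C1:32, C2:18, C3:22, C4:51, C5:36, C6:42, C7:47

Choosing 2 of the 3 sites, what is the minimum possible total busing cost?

Open {W2, W3}.
  C1→W2 8, C2→W3 18, C3→W3 22, C4→W2 25, C5→W2 28, C6→W2 11, C7→W2 13  ⇒ total 125.
Compare {W1, W2}: total 157.
Compare {W1, W3}: total 198.

125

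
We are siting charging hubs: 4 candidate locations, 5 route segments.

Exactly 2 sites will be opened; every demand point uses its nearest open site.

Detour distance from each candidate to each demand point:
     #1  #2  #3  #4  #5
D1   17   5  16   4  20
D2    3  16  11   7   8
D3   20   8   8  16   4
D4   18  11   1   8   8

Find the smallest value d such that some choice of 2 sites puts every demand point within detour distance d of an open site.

8

Open {D2, D3}.
  Farthest demand point is #2 at detour distance 8 (to D3); all others are ≤ 8.
With {D1, D2} the worst case is 11.
With {D2, D4} the worst case is 11.
No size-2 selection achieves below 8.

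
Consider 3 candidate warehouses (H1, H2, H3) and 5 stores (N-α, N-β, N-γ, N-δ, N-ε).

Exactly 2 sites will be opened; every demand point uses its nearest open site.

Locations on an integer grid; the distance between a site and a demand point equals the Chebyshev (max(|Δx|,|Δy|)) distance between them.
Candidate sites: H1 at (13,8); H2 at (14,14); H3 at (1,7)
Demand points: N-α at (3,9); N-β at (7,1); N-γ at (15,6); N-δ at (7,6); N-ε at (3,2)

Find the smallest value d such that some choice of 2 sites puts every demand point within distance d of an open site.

6

Open {H1, H3}.
  Farthest demand point is N-β at distance 6 (to H3); all others are ≤ 6.
With {H2, H3} the worst case is 8.
With {H1, H2} the worst case is 10.
No size-2 selection achieves below 6.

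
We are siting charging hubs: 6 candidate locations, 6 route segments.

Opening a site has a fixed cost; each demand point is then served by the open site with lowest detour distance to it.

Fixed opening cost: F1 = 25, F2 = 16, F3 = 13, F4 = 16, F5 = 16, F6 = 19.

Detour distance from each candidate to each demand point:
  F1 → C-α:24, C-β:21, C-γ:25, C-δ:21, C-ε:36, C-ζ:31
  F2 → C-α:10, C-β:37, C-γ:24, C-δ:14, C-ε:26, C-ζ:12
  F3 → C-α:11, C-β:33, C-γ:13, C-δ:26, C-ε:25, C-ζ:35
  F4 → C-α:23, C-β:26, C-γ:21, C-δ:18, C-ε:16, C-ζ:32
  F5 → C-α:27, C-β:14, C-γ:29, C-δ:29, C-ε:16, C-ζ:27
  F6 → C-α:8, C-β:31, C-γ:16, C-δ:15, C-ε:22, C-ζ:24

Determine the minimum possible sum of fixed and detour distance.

122

Open {F2, F5}: assign each demand point to its cheapest open site.
  C-α→F2 10, C-β→F5 14, C-γ→F2 24, C-δ→F2 14, C-ε→F5 16, C-ζ→F2 12
  detour distance 90, fixed 32 → total 122.
Compare {F2, F3, F5}: detour distance 79 + fixed 45 = 124.
Compare {F5, F6}: detour distance 93 + fixed 35 = 128.
Compare {F2, F4}: detour distance 99 + fixed 32 = 131.
All other subsets cost ≥ 124. Minimum total cost: 122.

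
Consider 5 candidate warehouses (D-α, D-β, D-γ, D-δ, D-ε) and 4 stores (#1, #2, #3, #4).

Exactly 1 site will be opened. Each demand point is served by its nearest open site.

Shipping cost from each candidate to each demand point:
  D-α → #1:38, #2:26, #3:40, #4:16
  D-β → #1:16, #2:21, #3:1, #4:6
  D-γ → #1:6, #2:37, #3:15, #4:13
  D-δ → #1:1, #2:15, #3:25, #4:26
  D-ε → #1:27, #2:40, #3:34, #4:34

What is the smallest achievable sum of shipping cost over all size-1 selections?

Open {D-β}.
  #1→D-β 16, #2→D-β 21, #3→D-β 1, #4→D-β 6  ⇒ total 44.
Compare {D-δ}: total 67.
Compare {D-γ}: total 71.
No size-1 selection does better; minimum is 44.

44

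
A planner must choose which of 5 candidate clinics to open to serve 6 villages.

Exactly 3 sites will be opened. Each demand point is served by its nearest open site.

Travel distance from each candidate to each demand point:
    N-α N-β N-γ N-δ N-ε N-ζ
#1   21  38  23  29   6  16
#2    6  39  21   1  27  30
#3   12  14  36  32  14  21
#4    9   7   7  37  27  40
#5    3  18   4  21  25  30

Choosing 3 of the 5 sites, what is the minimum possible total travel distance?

43

Open {#1, #2, #4}.
  N-α→#2 6, N-β→#4 7, N-γ→#4 7, N-δ→#2 1, N-ε→#1 6, N-ζ→#1 16  ⇒ total 43.
Compare {#1, #2, #5}: total 48.
Compare {#2, #3, #4}: total 56.
No size-3 selection does better; minimum is 43.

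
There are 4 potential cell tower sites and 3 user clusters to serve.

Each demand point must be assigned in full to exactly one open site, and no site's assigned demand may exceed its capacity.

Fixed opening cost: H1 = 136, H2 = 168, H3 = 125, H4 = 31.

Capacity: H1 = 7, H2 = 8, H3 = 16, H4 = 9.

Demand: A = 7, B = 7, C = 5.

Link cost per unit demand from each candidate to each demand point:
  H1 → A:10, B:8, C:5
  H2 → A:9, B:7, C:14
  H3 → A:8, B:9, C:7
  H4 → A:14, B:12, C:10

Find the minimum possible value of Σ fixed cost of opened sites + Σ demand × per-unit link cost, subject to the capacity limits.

Open {H3, H4}; cheapest assignment that respects the capacities:
  H3 (cap 16, load 14): A, B — cost 7×8 + 7×9 = 119
  H4 (cap 9, load 5): C — cost 5×10 = 50
  Shipping 169, fixed 156 → total 325.
  Any other capacity-feasible assignment to {H3, H4} ships for at least 169.
Compare {H1, H3}: its best feasible assignment gives total 405.
Compare {H2, H3}: its best feasible assignment gives total 433.
Every other set of open sites that can feasibly serve all demand totals ≥ 405 even under its best assignment. Minimum: 325.

325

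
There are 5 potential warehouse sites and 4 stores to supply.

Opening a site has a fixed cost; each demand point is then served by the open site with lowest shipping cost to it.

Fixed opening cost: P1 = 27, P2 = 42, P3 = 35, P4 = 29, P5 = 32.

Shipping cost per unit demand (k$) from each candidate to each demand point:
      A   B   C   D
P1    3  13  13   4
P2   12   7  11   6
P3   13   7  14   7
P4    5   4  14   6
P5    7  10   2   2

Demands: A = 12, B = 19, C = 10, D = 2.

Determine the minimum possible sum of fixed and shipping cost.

221

Open {P4, P5}: assign each demand point to its cheapest open site.
  A→P4 12×5=60, B→P4 19×4=76, C→P5 10×2=20, D→P5 2×2=4
  shipping cost 160, fixed 61 → total 221.
Compare {P1, P4, P5}: shipping cost 136 + fixed 88 = 224.
Compare {P3, P4, P5}: shipping cost 160 + fixed 96 = 256.
Compare {P1, P3, P4, P5}: shipping cost 136 + fixed 123 = 259.
All other subsets cost ≥ 224. Minimum total cost: 221.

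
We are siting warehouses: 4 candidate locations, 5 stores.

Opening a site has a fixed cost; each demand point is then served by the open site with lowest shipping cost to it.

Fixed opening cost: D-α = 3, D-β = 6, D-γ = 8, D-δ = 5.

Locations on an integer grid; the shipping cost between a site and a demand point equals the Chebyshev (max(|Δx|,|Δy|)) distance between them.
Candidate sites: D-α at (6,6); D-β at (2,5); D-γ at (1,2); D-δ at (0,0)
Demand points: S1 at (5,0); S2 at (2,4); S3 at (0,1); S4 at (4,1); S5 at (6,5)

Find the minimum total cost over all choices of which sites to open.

22

Open {D-α, D-γ}: assign each demand point to its cheapest open site.
  S1→D-γ 4, S2→D-γ 2, S3→D-γ 1, S4→D-γ 3, S5→D-α 1
  shipping cost 11, fixed 11 → total 22.
Compare {D-γ}: shipping cost 15 + fixed 8 = 23.
Compare {D-α, D-δ}: shipping cost 15 + fixed 8 = 23.
Compare {D-β}: shipping cost 18 + fixed 6 = 24.
All other subsets cost ≥ 23. Minimum total cost: 22.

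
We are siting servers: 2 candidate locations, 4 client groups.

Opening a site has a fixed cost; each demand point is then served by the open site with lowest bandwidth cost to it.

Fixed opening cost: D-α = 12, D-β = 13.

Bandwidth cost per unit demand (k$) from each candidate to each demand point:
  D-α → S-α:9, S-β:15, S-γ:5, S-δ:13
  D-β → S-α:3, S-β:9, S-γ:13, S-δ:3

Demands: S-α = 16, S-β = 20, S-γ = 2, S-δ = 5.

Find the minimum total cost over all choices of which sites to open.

Open {D-α, D-β}: assign each demand point to its cheapest open site.
  S-α→D-β 16×3=48, S-β→D-β 20×9=180, S-γ→D-α 2×5=10, S-δ→D-β 5×3=15
  bandwidth cost 253, fixed 25 → total 278.
Compare {D-β}: bandwidth cost 269 + fixed 13 = 282.
Compare {D-α}: bandwidth cost 519 + fixed 12 = 531.

278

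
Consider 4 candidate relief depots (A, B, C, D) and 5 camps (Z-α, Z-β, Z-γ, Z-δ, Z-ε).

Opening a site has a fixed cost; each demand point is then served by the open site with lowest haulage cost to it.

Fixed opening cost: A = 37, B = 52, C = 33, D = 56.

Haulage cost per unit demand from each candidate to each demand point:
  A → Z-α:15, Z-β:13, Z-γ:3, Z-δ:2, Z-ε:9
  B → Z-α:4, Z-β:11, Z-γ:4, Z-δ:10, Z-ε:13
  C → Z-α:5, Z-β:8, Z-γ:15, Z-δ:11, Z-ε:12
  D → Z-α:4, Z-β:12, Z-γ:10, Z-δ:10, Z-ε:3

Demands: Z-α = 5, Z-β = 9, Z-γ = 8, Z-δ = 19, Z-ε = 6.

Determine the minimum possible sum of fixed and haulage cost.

Open {A, C}: assign each demand point to its cheapest open site.
  Z-α→C 5×5=25, Z-β→C 9×8=72, Z-γ→A 8×3=24, Z-δ→A 19×2=38, Z-ε→A 6×9=54
  haulage cost 213, fixed 70 → total 283.
Compare {A, C, D}: haulage cost 172 + fixed 126 = 298.
Compare {A, D}: haulage cost 208 + fixed 93 = 301.
Compare {A, B}: haulage cost 235 + fixed 89 = 324.
All other subsets cost ≥ 298. Minimum total cost: 283.

283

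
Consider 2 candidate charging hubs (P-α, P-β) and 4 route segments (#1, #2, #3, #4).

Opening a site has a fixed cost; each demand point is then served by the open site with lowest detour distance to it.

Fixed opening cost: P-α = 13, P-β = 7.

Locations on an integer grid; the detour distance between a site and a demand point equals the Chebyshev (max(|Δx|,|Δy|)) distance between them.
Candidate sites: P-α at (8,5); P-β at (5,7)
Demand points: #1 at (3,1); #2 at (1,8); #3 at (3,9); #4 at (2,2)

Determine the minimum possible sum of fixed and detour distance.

24

Open {P-β}: assign each demand point to its cheapest open site.
  #1→P-β 6, #2→P-β 4, #3→P-β 2, #4→P-β 5
  detour distance 17, fixed 7 → total 24.
Compare {P-α}: detour distance 23 + fixed 13 = 36.
Compare {P-α, P-β}: detour distance 16 + fixed 20 = 36.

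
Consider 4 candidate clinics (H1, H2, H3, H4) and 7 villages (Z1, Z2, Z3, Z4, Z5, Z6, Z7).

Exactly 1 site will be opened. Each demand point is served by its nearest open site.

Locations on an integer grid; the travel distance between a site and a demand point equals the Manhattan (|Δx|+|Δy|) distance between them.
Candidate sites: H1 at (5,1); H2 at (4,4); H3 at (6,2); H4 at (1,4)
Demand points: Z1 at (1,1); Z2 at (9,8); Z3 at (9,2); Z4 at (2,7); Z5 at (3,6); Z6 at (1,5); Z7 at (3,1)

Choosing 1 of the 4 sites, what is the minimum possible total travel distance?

38

Open {H2}.
  Z1→H2 6, Z2→H2 9, Z3→H2 7, Z4→H2 5, Z5→H2 3, Z6→H2 4, Z7→H2 4  ⇒ total 38.
Compare {H4}: total 39.
Compare {H1}: total 46.
No size-1 selection does better; minimum is 38.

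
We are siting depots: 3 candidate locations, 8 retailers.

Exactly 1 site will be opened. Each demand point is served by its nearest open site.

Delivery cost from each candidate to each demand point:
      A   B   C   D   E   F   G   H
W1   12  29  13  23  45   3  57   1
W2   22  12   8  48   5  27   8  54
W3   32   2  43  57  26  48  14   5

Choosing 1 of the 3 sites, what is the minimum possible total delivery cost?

Open {W1}.
  A→W1 12, B→W1 29, C→W1 13, D→W1 23, E→W1 45, F→W1 3, G→W1 57, H→W1 1  ⇒ total 183.
Compare {W2}: total 184.
Compare {W3}: total 227.

183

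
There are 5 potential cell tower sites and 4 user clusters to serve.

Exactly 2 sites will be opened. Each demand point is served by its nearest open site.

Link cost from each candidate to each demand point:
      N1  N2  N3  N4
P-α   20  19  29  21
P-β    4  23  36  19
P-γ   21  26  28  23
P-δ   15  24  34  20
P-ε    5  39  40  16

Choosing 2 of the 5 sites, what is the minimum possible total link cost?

69

Open {P-α, P-ε}.
  N1→P-ε 5, N2→P-α 19, N3→P-α 29, N4→P-ε 16  ⇒ total 69.
Compare {P-α, P-β}: total 71.
Compare {P-β, P-γ}: total 74.
No size-2 selection does better; minimum is 69.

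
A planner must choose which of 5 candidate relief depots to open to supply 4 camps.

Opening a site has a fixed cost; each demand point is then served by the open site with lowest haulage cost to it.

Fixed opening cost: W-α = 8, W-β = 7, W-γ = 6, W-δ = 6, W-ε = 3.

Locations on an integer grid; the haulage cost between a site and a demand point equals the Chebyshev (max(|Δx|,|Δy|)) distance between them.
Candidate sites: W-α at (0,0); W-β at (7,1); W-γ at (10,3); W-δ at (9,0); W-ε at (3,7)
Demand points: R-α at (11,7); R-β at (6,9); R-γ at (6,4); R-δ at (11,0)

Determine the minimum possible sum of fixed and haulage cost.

Open {W-γ, W-ε}: assign each demand point to its cheapest open site.
  R-α→W-γ 4, R-β→W-ε 3, R-γ→W-ε 3, R-δ→W-γ 3
  haulage cost 13, fixed 9 → total 22.
Compare {W-γ}: haulage cost 17 + fixed 6 = 23.
Compare {W-δ, W-ε}: haulage cost 15 + fixed 9 = 24.
Compare {W-ε}: haulage cost 22 + fixed 3 = 25.
All other subsets cost ≥ 23. Minimum total cost: 22.

22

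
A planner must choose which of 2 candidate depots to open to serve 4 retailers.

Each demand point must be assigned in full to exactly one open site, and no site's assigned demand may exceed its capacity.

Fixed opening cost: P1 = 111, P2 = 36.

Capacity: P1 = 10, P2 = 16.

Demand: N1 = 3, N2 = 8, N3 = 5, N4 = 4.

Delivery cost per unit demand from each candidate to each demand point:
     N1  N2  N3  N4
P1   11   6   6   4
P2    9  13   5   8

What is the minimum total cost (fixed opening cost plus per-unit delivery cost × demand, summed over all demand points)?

279

Open {P1, P2}; cheapest assignment that respects the capacities:
  P1 (cap 10, load 8): N2 — cost 8×6 = 48
  P2 (cap 16, load 12): N1, N3, N4 — cost 3×9 + 5×5 + 4×8 = 84
  Shipping 132, fixed 147 → total 279.
  Any other capacity-feasible assignment to {P1, P2} ships for at least 132.
Total demand is 20 and no other set of sites has combined capacity ≥ 20, so {P1, P2} is the only feasible choice of open sites. Minimum: 279.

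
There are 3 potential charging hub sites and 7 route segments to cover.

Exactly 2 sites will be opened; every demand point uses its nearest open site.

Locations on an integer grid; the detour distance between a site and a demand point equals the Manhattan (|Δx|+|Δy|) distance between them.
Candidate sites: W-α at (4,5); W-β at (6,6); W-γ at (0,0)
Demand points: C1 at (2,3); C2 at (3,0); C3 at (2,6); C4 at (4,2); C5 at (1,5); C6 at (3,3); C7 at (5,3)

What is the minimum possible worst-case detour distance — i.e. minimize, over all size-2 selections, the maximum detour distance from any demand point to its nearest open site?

4

Open {W-α, W-γ}.
  Farthest demand point is C1 at detour distance 4 (to W-α); all others are ≤ 4.
With {W-α, W-β} the worst case is 6.
With {W-β, W-γ} the worst case is 6.
No size-2 selection achieves below 4.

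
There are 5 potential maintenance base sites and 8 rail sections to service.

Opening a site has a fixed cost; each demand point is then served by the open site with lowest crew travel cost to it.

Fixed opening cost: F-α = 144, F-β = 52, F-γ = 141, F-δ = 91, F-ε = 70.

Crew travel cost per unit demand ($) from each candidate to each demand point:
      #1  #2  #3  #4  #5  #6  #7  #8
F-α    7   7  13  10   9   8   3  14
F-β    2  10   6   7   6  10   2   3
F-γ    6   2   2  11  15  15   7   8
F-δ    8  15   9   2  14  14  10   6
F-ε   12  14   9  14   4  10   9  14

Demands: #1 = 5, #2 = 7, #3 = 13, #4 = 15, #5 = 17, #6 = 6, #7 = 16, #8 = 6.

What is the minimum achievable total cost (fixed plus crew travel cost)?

Open {F-β}: assign each demand point to its cheapest open site.
  #1→F-β 5×2=10, #2→F-β 7×10=70, #3→F-β 13×6=78, #4→F-β 15×7=105, #5→F-β 17×6=102, #6→F-β 6×10=60, #7→F-β 16×2=32, #8→F-β 6×3=18
  crew travel cost 475, fixed 52 → total 527.
Compare {F-β, F-δ}: crew travel cost 400 + fixed 143 = 543.
Compare {F-β, F-γ}: crew travel cost 367 + fixed 193 = 560.
Compare {F-β, F-ε}: crew travel cost 441 + fixed 122 = 563.
All other subsets cost ≥ 543. Minimum total cost: 527.

527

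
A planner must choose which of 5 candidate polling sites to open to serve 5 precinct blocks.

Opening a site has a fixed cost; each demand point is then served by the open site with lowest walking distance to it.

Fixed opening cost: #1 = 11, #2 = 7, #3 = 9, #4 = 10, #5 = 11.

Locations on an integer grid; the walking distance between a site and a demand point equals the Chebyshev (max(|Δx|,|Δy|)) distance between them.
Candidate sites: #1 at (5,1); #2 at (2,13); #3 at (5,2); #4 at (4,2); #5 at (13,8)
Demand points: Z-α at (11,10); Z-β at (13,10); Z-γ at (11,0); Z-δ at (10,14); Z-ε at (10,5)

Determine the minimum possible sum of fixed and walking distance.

Open {#5}: assign each demand point to its cheapest open site.
  Z-α→#5 2, Z-β→#5 2, Z-γ→#5 8, Z-δ→#5 6, Z-ε→#5 3
  walking distance 21, fixed 11 → total 32.
Compare {#2, #5}: walking distance 21 + fixed 18 = 39.
Compare {#3, #5}: walking distance 19 + fixed 20 = 39.
Compare {#1, #5}: walking distance 19 + fixed 22 = 41.
All other subsets cost ≥ 39. Minimum total cost: 32.

32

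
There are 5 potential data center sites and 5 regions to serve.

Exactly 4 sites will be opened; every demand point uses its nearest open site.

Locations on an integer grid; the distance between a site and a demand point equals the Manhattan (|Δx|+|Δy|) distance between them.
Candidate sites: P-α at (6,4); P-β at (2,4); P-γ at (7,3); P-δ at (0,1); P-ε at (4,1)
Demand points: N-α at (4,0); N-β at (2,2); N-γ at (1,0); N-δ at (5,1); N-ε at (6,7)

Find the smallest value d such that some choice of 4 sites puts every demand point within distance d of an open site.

Open {P-α, P-β, P-δ, P-ε}.
  Farthest demand point is N-ε at distance 3 (to P-α); all others are ≤ 3.
With {P-α, P-γ, P-δ, P-ε} the worst case is 3.
With {P-α, P-β, P-γ, P-ε} the worst case is 4.
No size-4 selection achieves below 3.

3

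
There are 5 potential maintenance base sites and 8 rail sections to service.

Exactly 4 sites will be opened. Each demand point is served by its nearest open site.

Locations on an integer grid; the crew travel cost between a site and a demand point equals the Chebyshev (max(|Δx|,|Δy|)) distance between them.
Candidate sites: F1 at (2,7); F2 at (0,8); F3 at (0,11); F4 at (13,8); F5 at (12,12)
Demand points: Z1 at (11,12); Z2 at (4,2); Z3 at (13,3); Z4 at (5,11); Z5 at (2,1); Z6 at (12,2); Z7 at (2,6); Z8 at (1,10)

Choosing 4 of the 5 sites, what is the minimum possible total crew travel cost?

29

Open {F1, F3, F4, F5}.
  Z1→F5 1, Z2→F1 5, Z3→F4 5, Z4→F1 4, Z5→F1 6, Z6→F4 6, Z7→F1 1, Z8→F3 1  ⇒ total 29.
Compare {F1, F2, F4, F5}: total 30.
Compare {F1, F2, F3, F4}: total 32.
No size-4 selection does better; minimum is 29.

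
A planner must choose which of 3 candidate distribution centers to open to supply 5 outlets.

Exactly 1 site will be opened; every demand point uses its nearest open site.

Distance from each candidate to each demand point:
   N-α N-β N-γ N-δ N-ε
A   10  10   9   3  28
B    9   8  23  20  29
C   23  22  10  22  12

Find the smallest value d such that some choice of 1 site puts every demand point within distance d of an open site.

Open {C}.
  Farthest demand point is N-α at distance 23 (to C); all others are ≤ 23.
With {A} the worst case is 28.
With {B} the worst case is 29.
No size-1 selection achieves below 23.

23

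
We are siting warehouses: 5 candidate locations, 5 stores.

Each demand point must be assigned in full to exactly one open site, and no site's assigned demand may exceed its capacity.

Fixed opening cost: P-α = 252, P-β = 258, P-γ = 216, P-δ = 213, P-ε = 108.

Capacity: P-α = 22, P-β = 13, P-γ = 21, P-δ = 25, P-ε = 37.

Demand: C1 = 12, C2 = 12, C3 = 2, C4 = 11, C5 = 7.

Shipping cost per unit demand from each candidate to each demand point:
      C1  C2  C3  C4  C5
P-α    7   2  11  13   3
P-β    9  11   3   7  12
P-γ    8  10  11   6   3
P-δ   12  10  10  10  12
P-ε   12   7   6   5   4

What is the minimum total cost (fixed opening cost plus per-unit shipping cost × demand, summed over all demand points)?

Open {P-γ, P-ε}; cheapest assignment that respects the capacities:
  P-γ (cap 21, load 19): C1, C5 — cost 12×8 + 7×3 = 117
  P-ε (cap 37, load 25): C2, C3, C4 — cost 12×7 + 2×6 + 11×5 = 151
  Shipping 268, fixed 324 → total 592.
  Any other capacity-feasible assignment to {P-γ, P-ε} ships for at least 268.
Compare {P-α, P-ε}: its best feasible assignment gives total 616.
Compare {P-δ, P-ε}: its best feasible assignment gives total 644.
Every other set of open sites that can feasibly serve all demand totals ≥ 616 even under its best assignment. Minimum: 592.

592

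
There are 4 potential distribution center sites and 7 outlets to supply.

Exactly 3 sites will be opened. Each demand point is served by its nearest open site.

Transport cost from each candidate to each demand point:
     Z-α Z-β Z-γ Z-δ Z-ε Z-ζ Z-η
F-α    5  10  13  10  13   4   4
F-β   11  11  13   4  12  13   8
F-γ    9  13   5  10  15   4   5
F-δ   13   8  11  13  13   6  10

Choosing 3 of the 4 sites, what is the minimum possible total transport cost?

Open {F-α, F-β, F-γ}.
  Z-α→F-α 5, Z-β→F-α 10, Z-γ→F-γ 5, Z-δ→F-β 4, Z-ε→F-β 12, Z-ζ→F-α 4, Z-η→F-α 4  ⇒ total 44.
Compare {F-β, F-γ, F-δ}: total 47.
Compare {F-α, F-β, F-δ}: total 48.
No size-3 selection does better; minimum is 44.

44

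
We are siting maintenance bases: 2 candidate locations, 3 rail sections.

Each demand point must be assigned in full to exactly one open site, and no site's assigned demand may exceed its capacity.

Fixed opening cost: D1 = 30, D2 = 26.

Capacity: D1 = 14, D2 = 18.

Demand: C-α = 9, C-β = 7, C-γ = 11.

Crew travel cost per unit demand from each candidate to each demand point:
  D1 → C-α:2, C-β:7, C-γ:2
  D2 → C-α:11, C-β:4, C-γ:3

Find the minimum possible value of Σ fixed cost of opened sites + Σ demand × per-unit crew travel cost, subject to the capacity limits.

135

Open {D1, D2}; cheapest assignment that respects the capacities:
  D1 (cap 14, load 9): C-α — cost 9×2 = 18
  D2 (cap 18, load 18): C-β, C-γ — cost 7×4 + 11×3 = 61
  Shipping 79, fixed 56 → total 135.
  Any other capacity-feasible assignment to {D1, D2} ships for at least 79.
Total demand is 27 and no other set of sites has combined capacity ≥ 27, so {D1, D2} is the only feasible choice of open sites. Minimum: 135.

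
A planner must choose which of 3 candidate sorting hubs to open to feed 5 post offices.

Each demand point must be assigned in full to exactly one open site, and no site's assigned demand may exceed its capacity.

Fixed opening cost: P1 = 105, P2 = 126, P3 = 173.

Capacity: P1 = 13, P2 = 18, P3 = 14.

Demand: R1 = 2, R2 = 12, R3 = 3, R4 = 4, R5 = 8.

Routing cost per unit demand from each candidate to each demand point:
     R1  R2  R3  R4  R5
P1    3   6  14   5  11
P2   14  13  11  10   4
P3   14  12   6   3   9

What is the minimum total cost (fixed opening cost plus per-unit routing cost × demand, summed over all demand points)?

436

Open {P1, P2}; cheapest assignment that respects the capacities:
  P1 (cap 13, load 12): R2 — cost 12×6 = 72
  P2 (cap 18, load 17): R1, R3, R4, R5 — cost 2×14 + 3×11 + 4×10 + 8×4 = 133
  Shipping 205, fixed 231 → total 436.
  Any other capacity-feasible assignment to {P1, P2} ships for at least 205.
Compare {P1, P2, P3}: its best feasible assignment gives total 566.
Compare {P2, P3}: its best feasible assignment gives total 576.
Every other set of open sites that can feasibly serve all demand totals ≥ 566 even under its best assignment. Minimum: 436.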